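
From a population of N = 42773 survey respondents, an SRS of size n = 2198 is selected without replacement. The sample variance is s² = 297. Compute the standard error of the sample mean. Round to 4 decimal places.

0.3580

Under SRS without replacement, Var(ȳ) = (1 − f)·s²/n with f = n/N = 2198/42773 = 0.05138756.
Var(ȳ) = (1 − 0.05138756)·297/2198 = 0.94861244·0.13512284 = 0.12817921.
SE(ȳ) = √(0.12817921) = 0.3580.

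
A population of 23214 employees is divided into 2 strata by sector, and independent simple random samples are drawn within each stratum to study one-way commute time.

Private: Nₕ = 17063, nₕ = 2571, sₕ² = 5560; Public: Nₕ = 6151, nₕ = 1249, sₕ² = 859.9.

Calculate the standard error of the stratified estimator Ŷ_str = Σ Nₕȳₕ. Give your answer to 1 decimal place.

23569.4

Var(Ŷ_str) = Σₕ Nₕ²(1 − fₕ)sₕ²/nₕ.
Private: 17063²·(1 − 2571/17063)·5560/2571 = 5.3475694 × 10^8.
Public: 6151²·(1 − 1249/6151)·859.9/1249 = 2.075891 × 10^7.
Sum = 5.5551585 × 10^8.
SE = √(5.5551585 × 10^8) = 23569.4.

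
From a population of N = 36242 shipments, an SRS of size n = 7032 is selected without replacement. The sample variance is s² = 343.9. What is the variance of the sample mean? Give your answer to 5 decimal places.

0.03942

Under SRS without replacement, Var(ȳ) = (1 − f)·s²/n with f = n/N = 7032/36242 = 0.19402903.
Var(ȳ) = (1 − 0.19402903)·343.9/7032 = 0.80597097·0.048905006 = 0.039416015.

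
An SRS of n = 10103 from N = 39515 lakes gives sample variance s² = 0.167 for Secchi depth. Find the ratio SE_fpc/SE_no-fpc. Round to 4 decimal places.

f = n/N = 10103/39515 = 0.25567506.
SE_no-fpc = √(s²/n) = 0.0040656787; SE_fpc = √((1−f)s²/n) = 0.0035076346.
Ratio = √(1−f) = 0.86274268.

0.8627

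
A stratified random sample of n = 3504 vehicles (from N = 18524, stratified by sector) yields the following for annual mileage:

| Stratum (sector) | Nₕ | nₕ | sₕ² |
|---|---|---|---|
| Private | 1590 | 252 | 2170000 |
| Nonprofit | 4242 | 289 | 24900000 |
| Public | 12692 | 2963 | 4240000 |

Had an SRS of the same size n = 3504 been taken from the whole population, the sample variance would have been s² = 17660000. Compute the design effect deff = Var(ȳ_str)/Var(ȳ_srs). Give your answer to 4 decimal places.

Var(ȳ_str) = Σ Wₕ²(1−fₕ)sₕ²/nₕ with Wₕ = Nₕ/18524:
  Private: (1590/18524)²·(1−252/1590)·2170000/252 = 53.387906
  Nonprofit: (4242/18524)²·(1−289/4242)·24900000/289 = 4210.459
  Public: (12692/18524)²·(1−2963/12692)·4240000/2963 = 514.94747
  → Var(ȳ_str) = 4778.7944.
Var(ȳ_srs) = (1 − 3504/18524)·17660000/3504 = 4086.5965.
deff = 4778.7944 / 4086.5965 = 1.1694.

1.1694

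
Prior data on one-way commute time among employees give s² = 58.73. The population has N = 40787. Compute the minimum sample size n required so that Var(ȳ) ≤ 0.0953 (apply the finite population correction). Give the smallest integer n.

Without fpc, n₀ = s²/D = 58.73/0.0953 = 616.2644.
With fpc, (1 − n/N)·s²/n ≤ D requires n ≥ n₀/(1 + n₀/N) = 616.2644/(1 + 616.2644/40787) = 607.0916.
Rounding up, n = 608.

608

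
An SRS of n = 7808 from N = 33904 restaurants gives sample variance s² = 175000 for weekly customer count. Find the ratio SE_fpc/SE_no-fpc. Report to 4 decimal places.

0.8773

f = n/N = 7808/33904 = 0.23029731.
SE_no-fpc = √(s²/n) = 4.7342275; SE_fpc = √((1−f)s²/n) = 4.1534657.
Ratio = √(1−f) = 0.87732701.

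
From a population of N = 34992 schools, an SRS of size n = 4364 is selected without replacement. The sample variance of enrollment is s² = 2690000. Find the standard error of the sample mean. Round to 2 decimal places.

Under SRS without replacement, Var(ȳ) = (1 − f)·s²/n with f = n/N = 4364/34992 = 0.12471422.
Var(ȳ) = (1 − 0.12471422)·2690000/4364 = 0.87528578·616.40697 = 539.53225.
SE(ȳ) = √(539.53225) = 23.23.

23.23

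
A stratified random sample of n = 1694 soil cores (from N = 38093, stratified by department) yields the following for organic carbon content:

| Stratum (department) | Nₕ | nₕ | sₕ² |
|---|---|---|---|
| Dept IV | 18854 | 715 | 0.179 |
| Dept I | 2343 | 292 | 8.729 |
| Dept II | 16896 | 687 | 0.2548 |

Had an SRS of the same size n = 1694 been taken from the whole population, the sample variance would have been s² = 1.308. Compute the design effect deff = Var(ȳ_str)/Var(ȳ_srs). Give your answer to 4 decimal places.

Var(ȳ_str) = Σ Wₕ²(1−fₕ)sₕ²/nₕ with Wₕ = Nₕ/38093:
  Dept IV: (18854/38093)²·(1−715/18854)·0.179/715 = 5.9002917 × 10^-5
  Dept I: (2343/38093)²·(1−292/2343)·8.729/292 = 9.8998642 × 10^-5
  Dept II: (16896/38093)²·(1−687/16896)·0.2548/687 = 6.99991 × 10^-5
  → Var(ȳ_str) = 2.2800066 × 10^-4.
Var(ȳ_srs) = (1 − 1694/38093)·1.308/1694 = 7.3779994 × 10^-4.
deff = (2.2800066 × 10^-4) / (7.3779994 × 10^-4) = 0.3090.

0.3090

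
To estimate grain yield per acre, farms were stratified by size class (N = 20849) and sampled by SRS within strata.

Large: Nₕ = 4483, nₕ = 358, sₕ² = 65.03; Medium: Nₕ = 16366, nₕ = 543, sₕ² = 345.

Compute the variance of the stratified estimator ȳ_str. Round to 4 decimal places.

Var(ȳ_str) = Σₕ Wₕ²(1 − fₕ)sₕ²/nₕ with Wₕ = Nₕ/N, N = 20849.
Large: Wₕ = 0.21502230; term = 0.21502230²·(1 − 0.07985724)·65.03/358 = 0.0077277482.
Medium: Wₕ = 0.78497770; term = 0.78497770²·(1 − 0.03317854)·345/543 = 0.37851246.
Sum = 0.38624021.

0.3862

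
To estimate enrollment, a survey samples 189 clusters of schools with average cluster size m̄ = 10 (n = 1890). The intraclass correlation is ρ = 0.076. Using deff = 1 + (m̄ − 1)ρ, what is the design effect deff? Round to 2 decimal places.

1.68

deff = 1 + (10 − 1)·0.076 = 1 + 0.684 = 1.684.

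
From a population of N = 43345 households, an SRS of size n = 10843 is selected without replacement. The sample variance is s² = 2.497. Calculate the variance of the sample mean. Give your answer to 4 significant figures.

Under SRS without replacement, Var(ȳ) = (1 − f)·s²/n with f = n/N = 10843/43345 = 0.25015573.
Var(ȳ) = (1 − 0.25015573)·2.497/10843 = 0.74984427·2.3028682 × 10^-4 = 1.7267925 × 10^-4.

1.727 × 10^-4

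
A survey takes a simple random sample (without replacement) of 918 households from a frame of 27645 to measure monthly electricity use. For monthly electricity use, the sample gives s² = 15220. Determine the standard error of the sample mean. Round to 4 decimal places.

Under SRS without replacement, Var(ȳ) = (1 − f)·s²/n with f = n/N = 918/27645 = 0.03320673.
Var(ȳ) = (1 − 0.03320673)·15220/918 = 0.96679327·16.579521 = 16.028969.
SE(ȳ) = √(16.028969) = 4.0036.

4.0036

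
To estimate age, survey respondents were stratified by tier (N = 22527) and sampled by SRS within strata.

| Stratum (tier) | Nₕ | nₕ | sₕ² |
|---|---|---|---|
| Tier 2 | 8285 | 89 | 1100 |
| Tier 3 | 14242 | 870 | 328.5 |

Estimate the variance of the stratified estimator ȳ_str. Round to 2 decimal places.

Var(ȳ_str) = Σₕ Wₕ²(1 − fₕ)sₕ²/nₕ with Wₕ = Nₕ/N, N = 22527.
Tier 2: Wₕ = 0.36778089; term = 0.36778089²·(1 − 0.01074231)·1100/89 = 1.6538283.
Tier 3: Wₕ = 0.63221911; term = 0.63221911²·(1 − 0.06108693)·328.5/870 = 0.14170225.
Sum = 1.7955306.

1.80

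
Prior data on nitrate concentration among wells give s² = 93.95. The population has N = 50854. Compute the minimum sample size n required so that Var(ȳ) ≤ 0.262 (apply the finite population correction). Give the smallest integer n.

Without fpc, n₀ = s²/D = 93.95/0.262 = 358.5878.
With fpc, (1 − n/N)·s²/n ≤ D requires n ≥ n₀/(1 + n₀/N) = 358.5878/(1 + 358.5878/50854) = 356.0770.
Rounding up, n = 357.

357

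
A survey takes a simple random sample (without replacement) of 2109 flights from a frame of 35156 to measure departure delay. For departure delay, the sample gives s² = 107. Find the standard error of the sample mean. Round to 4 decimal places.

0.2184

Under SRS without replacement, Var(ȳ) = (1 − f)·s²/n with f = n/N = 2109/35156 = 0.05998976.
Var(ȳ) = (1 − 0.05998976)·107/2109 = 0.94001024·0.050734945 = 0.047691368.
SE(ȳ) = √(0.047691368) = 0.2184.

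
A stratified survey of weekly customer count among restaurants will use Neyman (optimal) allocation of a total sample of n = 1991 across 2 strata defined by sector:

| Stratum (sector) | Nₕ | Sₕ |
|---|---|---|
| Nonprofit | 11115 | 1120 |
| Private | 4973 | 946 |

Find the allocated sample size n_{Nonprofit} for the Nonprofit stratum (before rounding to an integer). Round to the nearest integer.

1445

Neyman allocation: nₕ = n·NₕSₕ / Σⱼ NⱼSⱼ.
Σ NⱼSⱼ = 11115·1120 + 4973·946 = 1.7153258 × 10^7.
n_{Nonprofit} = 1991·11115·1120 / (1.7153258 × 10^7) = 1445.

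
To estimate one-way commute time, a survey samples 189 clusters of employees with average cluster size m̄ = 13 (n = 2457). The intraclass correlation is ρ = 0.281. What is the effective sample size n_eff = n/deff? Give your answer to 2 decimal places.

561.99

deff = 1 + (13 − 1)·0.281 = 1 + 3.372 = 4.372.
n_eff = 2457 / 4.372 = 561.99.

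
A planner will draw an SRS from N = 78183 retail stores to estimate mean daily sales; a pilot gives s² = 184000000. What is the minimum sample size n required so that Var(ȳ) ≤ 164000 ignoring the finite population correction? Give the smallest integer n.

1122

Without fpc, n₀ = s²/D = 184000000/164000 = 1121.9512.
Rounding up, n = 1122.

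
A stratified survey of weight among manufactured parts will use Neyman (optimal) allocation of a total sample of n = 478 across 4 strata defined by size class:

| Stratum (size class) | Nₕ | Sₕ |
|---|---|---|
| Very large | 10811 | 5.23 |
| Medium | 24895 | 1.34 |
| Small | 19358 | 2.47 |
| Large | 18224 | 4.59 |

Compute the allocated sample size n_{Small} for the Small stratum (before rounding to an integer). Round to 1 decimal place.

Neyman allocation: nₕ = n·NₕSₕ / Σⱼ NⱼSⱼ.
Σ NⱼSⱼ = 10811·5.23 + 24895·1.34 + 19358·2.47 + 18224·4.59 = 221363.25.
n_{Small} = 478·19358·2.47 / 221363.25 = 103.2.

103.2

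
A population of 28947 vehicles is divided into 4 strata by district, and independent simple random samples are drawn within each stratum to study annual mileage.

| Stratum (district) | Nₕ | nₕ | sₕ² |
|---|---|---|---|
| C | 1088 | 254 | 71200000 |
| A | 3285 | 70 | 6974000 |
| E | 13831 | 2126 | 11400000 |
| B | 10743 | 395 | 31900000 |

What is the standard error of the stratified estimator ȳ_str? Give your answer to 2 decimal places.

115.37

Var(ȳ_str) = Σₕ Wₕ²(1 − fₕ)sₕ²/nₕ with Wₕ = Nₕ/N, N = 28947.
C: Wₕ = 0.03758593; term = 0.03758593²·(1 − 0.23345588)·71200000/254 = 303.5527.
A: Wₕ = 0.11348326; term = 0.11348326²·(1 − 0.02130898)·6974000/70 = 1255.7209.
E: Wₕ = 0.47780426; term = 0.47780426²·(1 − 0.15371267)·11400000/2126 = 1035.9993.
B: Wₕ = 0.37112654; term = 0.37112654²·(1 − 0.03676813)·31900000/395 = 10714.415.
Sum = 13309.688.
SE = √(13309.688) = 115.37.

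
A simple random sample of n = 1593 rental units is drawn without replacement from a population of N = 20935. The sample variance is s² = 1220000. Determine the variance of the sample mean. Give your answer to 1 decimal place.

707.6

Under SRS without replacement, Var(ȳ) = (1 − f)·s²/n with f = n/N = 1593/20935 = 0.07609267.
Var(ȳ) = (1 − 0.07609267)·1220000/1593 = 0.92390733·765.8506 = 707.57498.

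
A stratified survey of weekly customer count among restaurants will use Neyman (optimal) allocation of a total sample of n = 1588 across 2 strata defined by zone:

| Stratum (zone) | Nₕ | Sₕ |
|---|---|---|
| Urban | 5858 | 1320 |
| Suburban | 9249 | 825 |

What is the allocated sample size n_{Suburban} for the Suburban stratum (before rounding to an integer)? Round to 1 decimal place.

Neyman allocation: nₕ = n·NₕSₕ / Σⱼ NⱼSⱼ.
Σ NⱼSⱼ = 5858·1320 + 9249·825 = 1.5362985 × 10^7.
n_{Suburban} = 1588·9249·825 / (1.5362985 × 10^7) = 788.7.

788.7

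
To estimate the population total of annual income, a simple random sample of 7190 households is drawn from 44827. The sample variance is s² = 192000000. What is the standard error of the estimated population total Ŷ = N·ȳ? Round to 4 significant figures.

6.712 × 10^6

Var(Ŷ) = N²·Var(ȳ) = N²·(1 − n/N)·s²/n.
f = 7190/44827 = 0.16039441; Var(ȳ) = 0.83960559·192000000/7190 = 22420.622.
Var(Ŷ) = 44827² · 22420.622 = 4.5053341 × 10^13.
SE(Ŷ) = √(4.5053341 × 10^13) = 6.712 × 10^6.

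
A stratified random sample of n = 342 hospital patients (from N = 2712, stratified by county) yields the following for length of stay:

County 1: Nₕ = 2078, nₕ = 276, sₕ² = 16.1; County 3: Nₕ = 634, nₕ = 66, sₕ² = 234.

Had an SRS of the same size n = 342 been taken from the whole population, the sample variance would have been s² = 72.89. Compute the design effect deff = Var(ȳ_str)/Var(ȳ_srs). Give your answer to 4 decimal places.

1.0915

Var(ȳ_str) = Σ Wₕ²(1−fₕ)sₕ²/nₕ with Wₕ = Nₕ/2712:
  County 1: (2078/2712)²·(1−276/2078)·16.1/276 = 0.029698721
  County 3: (634/2712)²·(1−66/634)·234/66 = 0.17359218
  → Var(ȳ_str) = 0.2032909.
Var(ȳ_srs) = (1 − 342/2712)·72.89/342 = 0.18625181.
deff = 0.2032909 / 0.18625181 = 1.0915.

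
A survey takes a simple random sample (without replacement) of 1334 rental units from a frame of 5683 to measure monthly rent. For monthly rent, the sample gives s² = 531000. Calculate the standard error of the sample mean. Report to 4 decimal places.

17.4532

Under SRS without replacement, Var(ȳ) = (1 − f)·s²/n with f = n/N = 1334/5683 = 0.23473518.
Var(ȳ) = (1 − 0.23473518)·531000/1334 = 0.76526482·398.05097 = 304.61441.
SE(ȳ) = √(304.61441) = 17.4532.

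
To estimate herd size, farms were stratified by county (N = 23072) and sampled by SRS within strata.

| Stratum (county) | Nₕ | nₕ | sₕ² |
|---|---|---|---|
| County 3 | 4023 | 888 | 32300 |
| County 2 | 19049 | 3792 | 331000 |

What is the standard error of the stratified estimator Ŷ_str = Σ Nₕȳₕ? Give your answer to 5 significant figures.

Var(Ŷ_str) = Σₕ Nₕ²(1 − fₕ)sₕ²/nₕ.
County 3: 4023²·(1 − 888/4023)·32300/888 = 4.5875112 × 10^8.
County 2: 19049²·(1 − 3792/19049)·331000/3792 = 2.5368862 × 10^10.
Sum = 2.5827613 × 10^10.
SE = √(2.5827613 × 10^10) = 160710.

160710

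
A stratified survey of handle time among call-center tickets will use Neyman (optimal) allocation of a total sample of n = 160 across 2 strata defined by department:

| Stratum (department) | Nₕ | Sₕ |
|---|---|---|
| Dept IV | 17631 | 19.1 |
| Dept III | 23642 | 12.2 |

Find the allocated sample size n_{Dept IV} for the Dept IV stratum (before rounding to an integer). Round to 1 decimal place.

86.2

Neyman allocation: nₕ = n·NₕSₕ / Σⱼ NⱼSⱼ.
Σ NⱼSⱼ = 17631·19.1 + 23642·12.2 = 625184.5.
n_{Dept IV} = 160·17631·19.1 / 625184.5 = 86.2.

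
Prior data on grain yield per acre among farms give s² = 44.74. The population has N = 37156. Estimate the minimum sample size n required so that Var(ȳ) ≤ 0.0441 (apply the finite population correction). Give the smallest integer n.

Without fpc, n₀ = s²/D = 44.74/0.0441 = 1014.5125.
With fpc, (1 − n/N)·s²/n ≤ D requires n ≥ n₀/(1 + n₀/N) = 1014.5125/(1 + 1014.5125/37156) = 987.5483.
Rounding up, n = 988.

988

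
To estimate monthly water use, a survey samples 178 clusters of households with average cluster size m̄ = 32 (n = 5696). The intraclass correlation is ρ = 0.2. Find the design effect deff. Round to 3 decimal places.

deff = 1 + (32 − 1)·0.2 = 1 + 6.2 = 7.2.

7.200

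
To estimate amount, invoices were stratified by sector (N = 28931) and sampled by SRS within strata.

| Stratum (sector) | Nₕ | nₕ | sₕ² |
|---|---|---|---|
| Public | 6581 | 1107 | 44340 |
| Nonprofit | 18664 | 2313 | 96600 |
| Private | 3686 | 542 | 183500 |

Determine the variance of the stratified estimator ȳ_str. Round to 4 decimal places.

Var(ȳ_str) = Σₕ Wₕ²(1 − fₕ)sₕ²/nₕ with Wₕ = Nₕ/N, N = 28931.
Public: Wₕ = 0.22747226; term = 0.22747226²·(1 − 0.16821152)·44340/1107 = 1.723923.
Nonprofit: Wₕ = 0.64512115; term = 0.64512115²·(1 − 0.12392842)·96600/2313 = 15.227326.
Private: Wₕ = 0.12740659; term = 0.12740659²·(1 − 0.14704286)·183500/542 = 4.6875699.
Sum = 21.638819.

21.6388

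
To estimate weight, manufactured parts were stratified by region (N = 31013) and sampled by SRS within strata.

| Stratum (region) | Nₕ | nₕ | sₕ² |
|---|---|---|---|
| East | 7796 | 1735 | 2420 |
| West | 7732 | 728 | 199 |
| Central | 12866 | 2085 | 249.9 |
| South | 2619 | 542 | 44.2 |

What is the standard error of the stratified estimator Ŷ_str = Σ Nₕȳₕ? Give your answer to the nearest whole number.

Var(Ŷ_str) = Σₕ Nₕ²(1 − fₕ)sₕ²/nₕ.
East: 7796²·(1 − 1735/7796)·2420/1735 = 6.5907069 × 10^7.
West: 7732²·(1 − 728/7732)·199/728 = 1.4803339 × 10^7.
Central: 12866²·(1 − 2085/12866)·249.9/2085 = 1.6625043 × 10^7.
South: 2619²·(1 − 542/2619)·44.2/542 = 443603.51.
Sum = 9.7779055 × 10^7.
SE = √(9.7779055 × 10^7) = 9888.

9888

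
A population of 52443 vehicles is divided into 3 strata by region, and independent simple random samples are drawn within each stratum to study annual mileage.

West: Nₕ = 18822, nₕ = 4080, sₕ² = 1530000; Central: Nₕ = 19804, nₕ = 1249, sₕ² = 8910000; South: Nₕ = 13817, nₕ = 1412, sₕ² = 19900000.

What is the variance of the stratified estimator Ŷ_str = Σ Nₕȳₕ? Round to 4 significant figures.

5.141 × 10^12

Var(Ŷ_str) = Σₕ Nₕ²(1 − fₕ)sₕ²/nₕ.
West: 18822²·(1 − 4080/18822)·1530000/4080 = 1.0405272 × 10^11.
Central: 19804²·(1 − 1249/19804)·8910000/1249 = 2.6213749 × 10^12.
South: 13817²·(1 − 1412/13817)·19900000/1412 = 2.4156216 × 10^12.
Sum = 5.1410492 × 10^12.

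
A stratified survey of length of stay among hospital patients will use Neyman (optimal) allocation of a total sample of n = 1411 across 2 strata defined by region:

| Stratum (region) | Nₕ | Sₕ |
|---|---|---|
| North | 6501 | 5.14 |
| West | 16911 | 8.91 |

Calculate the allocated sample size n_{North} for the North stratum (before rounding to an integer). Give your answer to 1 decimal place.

256.1

Neyman allocation: nₕ = n·NₕSₕ / Σⱼ NⱼSⱼ.
Σ NⱼSⱼ = 6501·5.14 + 16911·8.91 = 184092.15.
n_{North} = 1411·6501·5.14 / 184092.15 = 256.1.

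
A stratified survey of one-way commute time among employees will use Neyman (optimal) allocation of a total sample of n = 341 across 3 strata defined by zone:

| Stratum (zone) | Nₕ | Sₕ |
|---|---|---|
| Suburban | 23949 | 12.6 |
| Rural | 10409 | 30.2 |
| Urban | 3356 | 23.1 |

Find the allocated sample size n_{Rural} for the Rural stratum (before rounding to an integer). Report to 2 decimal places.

154.54

Neyman allocation: nₕ = n·NₕSₕ / Σⱼ NⱼSⱼ.
Σ NⱼSⱼ = 23949·12.6 + 10409·30.2 + 3356·23.1 = 693632.8.
n_{Rural} = 341·10409·30.2 / 693632.8 = 154.54.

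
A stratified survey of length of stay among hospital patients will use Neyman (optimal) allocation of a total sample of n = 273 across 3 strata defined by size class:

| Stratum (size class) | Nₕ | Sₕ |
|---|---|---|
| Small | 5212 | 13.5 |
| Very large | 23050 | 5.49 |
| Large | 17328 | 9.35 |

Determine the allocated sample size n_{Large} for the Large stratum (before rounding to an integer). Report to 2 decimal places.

123.23

Neyman allocation: nₕ = n·NₕSₕ / Σⱼ NⱼSⱼ.
Σ NⱼSⱼ = 5212·13.5 + 23050·5.49 + 17328·9.35 = 358923.3.
n_{Large} = 273·17328·9.35 / 358923.3 = 123.23.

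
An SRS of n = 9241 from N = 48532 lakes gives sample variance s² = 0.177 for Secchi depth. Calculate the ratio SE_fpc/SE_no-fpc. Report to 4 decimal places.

0.8998

f = n/N = 9241/48532 = 0.19041045.
SE_no-fpc = √(s²/n) = 0.0043765022; SE_fpc = √((1−f)s²/n) = 0.0039378539.
Ratio = √(1−f) = 0.89977194.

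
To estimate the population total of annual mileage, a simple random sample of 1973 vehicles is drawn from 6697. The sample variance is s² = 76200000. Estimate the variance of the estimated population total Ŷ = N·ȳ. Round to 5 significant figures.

1.2219 × 10^12

Var(Ŷ) = N²·Var(ȳ) = N²·(1 − n/N)·s²/n.
f = 1973/6697 = 0.29460953; Var(ȳ) = 0.70539047·76200000/1973 = 27243.16.
Var(Ŷ) = 6697² · 27243.16 = 1.2218505 × 10^12.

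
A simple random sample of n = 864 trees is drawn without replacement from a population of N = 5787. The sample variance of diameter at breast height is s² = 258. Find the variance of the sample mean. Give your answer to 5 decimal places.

Under SRS without replacement, Var(ȳ) = (1 − f)·s²/n with f = n/N = 864/5787 = 0.14930016.
Var(ȳ) = (1 − 0.14930016)·258/864 = 0.85069984·0.29861111 = 0.25402843.

0.25403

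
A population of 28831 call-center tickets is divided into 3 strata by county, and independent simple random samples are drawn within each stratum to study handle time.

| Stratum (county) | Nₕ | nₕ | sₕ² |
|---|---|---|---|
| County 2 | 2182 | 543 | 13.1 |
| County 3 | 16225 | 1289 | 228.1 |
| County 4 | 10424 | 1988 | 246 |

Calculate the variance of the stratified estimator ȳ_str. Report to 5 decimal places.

0.06479

Var(ȳ_str) = Σₕ Wₕ²(1 − fₕ)sₕ²/nₕ with Wₕ = Nₕ/N, N = 28831.
County 2: Wₕ = 0.07568243; term = 0.07568243²·(1 − 0.24885426)·13.1/543 = 1.0379723 × 10^-4.
County 3: Wₕ = 0.56276230; term = 0.56276230²·(1 − 0.07944530)·228.1/1289 = 0.051590765.
County 4: Wₕ = 0.36155527; term = 0.36155527²·(1 − 0.19071374)·246/1988 = 0.013090924.
Sum = 0.064785486.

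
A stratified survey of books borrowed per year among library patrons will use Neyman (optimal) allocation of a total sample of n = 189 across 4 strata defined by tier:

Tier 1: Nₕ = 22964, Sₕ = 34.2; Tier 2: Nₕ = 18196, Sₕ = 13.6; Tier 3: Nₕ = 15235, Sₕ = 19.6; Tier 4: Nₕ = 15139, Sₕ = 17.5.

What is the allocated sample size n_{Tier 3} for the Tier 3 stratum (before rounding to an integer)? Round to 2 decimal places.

35.35

Neyman allocation: nₕ = n·NₕSₕ / Σⱼ NⱼSⱼ.
Σ NⱼSⱼ = 22964·34.2 + 18196·13.6 + 15235·19.6 + 15139·17.5 = 1.5963729 × 10^6.
n_{Tier 3} = 189·15235·19.6 / (1.5963729 × 10^6) = 35.35.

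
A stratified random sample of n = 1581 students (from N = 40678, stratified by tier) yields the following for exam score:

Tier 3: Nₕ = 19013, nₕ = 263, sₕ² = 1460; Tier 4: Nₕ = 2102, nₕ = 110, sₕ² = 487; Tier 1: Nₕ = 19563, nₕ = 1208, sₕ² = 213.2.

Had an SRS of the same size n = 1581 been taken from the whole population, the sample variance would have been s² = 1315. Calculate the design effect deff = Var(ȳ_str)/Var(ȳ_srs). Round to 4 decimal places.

1.5580

Var(ȳ_str) = Σ Wₕ²(1−fₕ)sₕ²/nₕ with Wₕ = Nₕ/40678:
  Tier 3: (19013/40678)²·(1−263/19013)·1460/263 = 1.1959963
  Tier 4: (2102/40678)²·(1−110/2102)·487/110 = 0.011203124
  Tier 1: (19563/40678)²·(1−1208/19563)·213.2/1208 = 0.038299308
  → Var(ȳ_str) = 1.2454987.
Var(ȳ_srs) = (1 − 1581/40678)·1315/1581 = 0.799425.
deff = 1.2454987 / 0.799425 = 1.5580.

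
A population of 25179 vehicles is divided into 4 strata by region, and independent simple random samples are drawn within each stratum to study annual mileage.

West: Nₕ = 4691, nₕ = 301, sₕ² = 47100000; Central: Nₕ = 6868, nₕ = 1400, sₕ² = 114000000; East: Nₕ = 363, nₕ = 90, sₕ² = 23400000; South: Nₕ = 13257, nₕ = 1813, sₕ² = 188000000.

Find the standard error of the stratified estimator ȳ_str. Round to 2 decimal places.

Var(ȳ_str) = Σₕ Wₕ²(1 − fₕ)sₕ²/nₕ with Wₕ = Nₕ/N, N = 25179.
West: Wₕ = 0.18630605; term = 0.18630605²·(1 − 0.06416542)·47100000/301 = 5082.8514.
Central: Wₕ = 0.27276699; term = 0.27276699²·(1 − 0.20384391)·114000000/1400 = 4823.4597.
East: Wₕ = 0.01441678; term = 0.01441678²·(1 − 0.24793388)·23400000/90 = 40.64112.
South: Wₕ = 0.52651019; term = 0.52651019²·(1 − 0.13675794)·188000000/1813 = 24814.538.
Sum = 34761.49.
SE = √(34761.49) = 186.44.

186.44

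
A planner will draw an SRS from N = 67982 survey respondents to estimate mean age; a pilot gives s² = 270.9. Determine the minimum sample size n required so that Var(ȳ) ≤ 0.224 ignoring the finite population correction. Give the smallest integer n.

Without fpc, n₀ = s²/D = 270.9/0.224 = 1209.3750.
Rounding up, n = 1210.

1210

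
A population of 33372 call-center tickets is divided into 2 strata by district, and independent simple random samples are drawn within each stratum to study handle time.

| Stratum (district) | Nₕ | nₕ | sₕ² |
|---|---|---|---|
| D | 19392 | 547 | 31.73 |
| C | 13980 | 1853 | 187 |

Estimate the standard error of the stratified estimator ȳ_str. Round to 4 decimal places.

0.1855

Var(ȳ_str) = Σₕ Wₕ²(1 − fₕ)sₕ²/nₕ with Wₕ = Nₕ/N, N = 33372.
D: Wₕ = 0.58108594; term = 0.58108594²·(1 − 0.02820751)·31.73/547 = 0.019034305.
C: Wₕ = 0.41891406; term = 0.41891406²·(1 − 0.13254649)·187/1853 = 0.015362513.
Sum = 0.034396818.
SE = √(0.034396818) = 0.1855.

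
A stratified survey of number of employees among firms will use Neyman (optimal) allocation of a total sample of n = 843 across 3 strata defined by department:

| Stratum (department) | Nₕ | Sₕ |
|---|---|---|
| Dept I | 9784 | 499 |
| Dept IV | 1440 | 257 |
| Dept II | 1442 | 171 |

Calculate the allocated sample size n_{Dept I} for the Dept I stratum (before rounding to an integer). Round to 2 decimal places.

Neyman allocation: nₕ = n·NₕSₕ / Σⱼ NⱼSⱼ.
Σ NⱼSⱼ = 9784·499 + 1440·257 + 1442·171 = 5.498878 × 10^6.
n_{Dept I} = 843·9784·499 / (5.498878 × 10^6) = 748.46.

748.46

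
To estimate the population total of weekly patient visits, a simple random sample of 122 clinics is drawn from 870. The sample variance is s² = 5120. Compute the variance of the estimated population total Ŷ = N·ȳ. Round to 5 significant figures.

Var(Ŷ) = N²·Var(ȳ) = N²·(1 − n/N)·s²/n.
f = 122/870 = 0.14022989; Var(ȳ) = 0.85977011·5120/122 = 36.082156.
Var(Ŷ) = 870² · 36.082156 = 2.7310584 × 10^7.

2.7311 × 10^7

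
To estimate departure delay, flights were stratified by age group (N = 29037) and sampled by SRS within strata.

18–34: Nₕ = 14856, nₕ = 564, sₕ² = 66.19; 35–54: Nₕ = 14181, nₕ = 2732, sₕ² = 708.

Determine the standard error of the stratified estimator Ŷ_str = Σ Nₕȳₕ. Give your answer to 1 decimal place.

8184.9

Var(Ŷ_str) = Σₕ Nₕ²(1 − fₕ)sₕ²/nₕ.
18–34: 14856²·(1 − 564/14856)·66.19/564 = 2.4917713 × 10^7.
35–54: 14181²·(1 − 2732/14181)·708/2732 = 4.2075276 × 10^7.
Sum = 6.6992989 × 10^7.
SE = √(6.6992989 × 10^7) = 8184.9.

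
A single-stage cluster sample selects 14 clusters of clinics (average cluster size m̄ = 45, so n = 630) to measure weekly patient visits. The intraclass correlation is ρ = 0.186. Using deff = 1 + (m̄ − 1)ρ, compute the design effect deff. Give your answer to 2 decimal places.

deff = 1 + (45 − 1)·0.186 = 1 + 8.184 = 9.184.

9.18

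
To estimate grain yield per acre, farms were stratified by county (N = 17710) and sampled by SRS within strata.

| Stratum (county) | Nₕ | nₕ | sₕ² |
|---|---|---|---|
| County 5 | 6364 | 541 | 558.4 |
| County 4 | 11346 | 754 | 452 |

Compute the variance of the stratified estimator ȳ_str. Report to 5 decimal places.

Var(ȳ_str) = Σₕ Wₕ²(1 − fₕ)sₕ²/nₕ with Wₕ = Nₕ/N, N = 17710.
County 5: Wₕ = 0.35934500; term = 0.35934500²·(1 − 0.08500943)·558.4/541 = 0.12195173.
County 4: Wₕ = 0.64065500; term = 0.64065500²·(1 − 0.06645514)·452/754 = 0.22969456.
Sum = 0.35164629.

0.35165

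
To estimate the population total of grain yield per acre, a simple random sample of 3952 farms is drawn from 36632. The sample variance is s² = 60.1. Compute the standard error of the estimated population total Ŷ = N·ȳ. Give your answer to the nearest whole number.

Var(Ŷ) = N²·Var(ȳ) = N²·(1 − n/N)·s²/n.
f = 3952/36632 = 0.10788382; Var(ȳ) = 0.89211618·60.1/3952 = 0.013566848.
Var(Ŷ) = 36632² · 0.013566848 = 1.82054 × 10^7.
SE(Ŷ) = √(1.82054 × 10^7) = 4267.

4267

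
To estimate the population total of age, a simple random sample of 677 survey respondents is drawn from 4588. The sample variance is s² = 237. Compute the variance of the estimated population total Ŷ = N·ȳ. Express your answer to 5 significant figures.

Var(Ŷ) = N²·Var(ȳ) = N²·(1 − n/N)·s²/n.
f = 677/4588 = 0.14755885; Var(ȳ) = 0.85244115·237/677 = 0.29841736.
Var(Ŷ) = 4588² · 0.29841736 = 6.281609 × 10^6.

6.2816 × 10^6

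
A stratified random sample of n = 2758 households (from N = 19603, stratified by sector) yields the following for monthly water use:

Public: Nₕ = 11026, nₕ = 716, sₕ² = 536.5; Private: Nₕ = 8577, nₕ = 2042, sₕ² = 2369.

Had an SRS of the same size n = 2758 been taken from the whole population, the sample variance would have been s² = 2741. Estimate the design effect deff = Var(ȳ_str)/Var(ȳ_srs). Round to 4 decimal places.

Var(ȳ_str) = Σ Wₕ²(1−fₕ)sₕ²/nₕ with Wₕ = Nₕ/19603:
  Public: (11026/19603)²·(1−716/11026)·536.5/716 = 0.22166048
  Private: (8577/19603)²·(1−2042/8577)·2369/2042 = 0.16921749
  → Var(ȳ_str) = 0.39087797.
Var(ȳ_srs) = (1 − 2758/19603)·2741/2758 = 0.85401058.
deff = 0.39087797 / 0.85401058 = 0.4577.

0.4577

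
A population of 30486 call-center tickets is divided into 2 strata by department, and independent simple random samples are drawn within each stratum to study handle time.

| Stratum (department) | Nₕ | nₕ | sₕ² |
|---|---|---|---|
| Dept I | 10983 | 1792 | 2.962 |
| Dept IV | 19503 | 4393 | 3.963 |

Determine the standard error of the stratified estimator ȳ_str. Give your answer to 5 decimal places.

0.02158

Var(ȳ_str) = Σₕ Wₕ²(1 − fₕ)sₕ²/nₕ with Wₕ = Nₕ/N, N = 30486.
Dept I: Wₕ = 0.36026373; term = 0.36026373²·(1 − 0.16316125)·2.962/1792 = 1.7952706 × 10^-4.
Dept IV: Wₕ = 0.63973627; term = 0.63973627²·(1 − 0.22524740)·3.963/4393 = 2.8604072 × 10^-4.
Sum = 4.6556778 × 10^-4.
SE = √(4.6556778 × 10^-4) = 0.02158.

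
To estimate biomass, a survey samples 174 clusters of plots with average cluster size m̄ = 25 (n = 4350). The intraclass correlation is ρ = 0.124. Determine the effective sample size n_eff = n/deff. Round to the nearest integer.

deff = 1 + (25 − 1)·0.124 = 1 + 2.976 = 3.976.
n_eff = 4350 / 3.976 = 1094.

1094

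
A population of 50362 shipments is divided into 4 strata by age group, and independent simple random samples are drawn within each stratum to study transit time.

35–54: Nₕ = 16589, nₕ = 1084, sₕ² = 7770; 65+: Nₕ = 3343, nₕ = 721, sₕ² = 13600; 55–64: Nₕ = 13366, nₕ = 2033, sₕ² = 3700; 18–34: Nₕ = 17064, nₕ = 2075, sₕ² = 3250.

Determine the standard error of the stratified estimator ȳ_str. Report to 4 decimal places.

Var(ȳ_str) = Σₕ Wₕ²(1 − fₕ)sₕ²/nₕ with Wₕ = Nₕ/N, N = 50362.
35–54: Wₕ = 0.32939518; term = 0.32939518²·(1 − 0.06534451)·7770/1084 = 0.7269052.
65+: Wₕ = 0.06637941; term = 0.06637941²·(1 − 0.21567454)·13600/721 = 0.065187867.
55–64: Wₕ = 0.26539851; term = 0.26539851²·(1 − 0.15210235)·3700/2033 = 0.1086938.
18–34: Wₕ = 0.33882689; term = 0.33882689²·(1 − 0.12160103)·3250/2075 = 0.15794752.
Sum = 1.0587344.
SE = √(1.0587344) = 1.0289.

1.0289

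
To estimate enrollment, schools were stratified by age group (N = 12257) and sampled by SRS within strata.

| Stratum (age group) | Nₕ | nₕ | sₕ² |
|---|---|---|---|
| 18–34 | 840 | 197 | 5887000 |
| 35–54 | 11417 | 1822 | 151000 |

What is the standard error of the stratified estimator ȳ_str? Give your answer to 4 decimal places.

Var(ȳ_str) = Σₕ Wₕ²(1 − fₕ)sₕ²/nₕ with Wₕ = Nₕ/N, N = 12257.
18–34: Wₕ = 0.06853227; term = 0.06853227²·(1 − 0.23452381)·5887000/197 = 107.43597.
35–54: Wₕ = 0.93146773; term = 0.93146773²·(1 − 0.15958658)·151000/1822 = 60.430638.
Sum = 167.86661.
SE = √(167.86661) = 12.9563.

12.9563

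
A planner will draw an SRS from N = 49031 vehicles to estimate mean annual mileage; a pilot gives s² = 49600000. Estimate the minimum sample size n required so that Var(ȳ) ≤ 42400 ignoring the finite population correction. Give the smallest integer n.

1170

Without fpc, n₀ = s²/D = 49600000/42400 = 1169.8113.
Rounding up, n = 1170.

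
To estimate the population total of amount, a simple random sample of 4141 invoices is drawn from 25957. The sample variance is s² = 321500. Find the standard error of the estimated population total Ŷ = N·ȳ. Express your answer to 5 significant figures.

Var(Ŷ) = N²·Var(ȳ) = N²·(1 − n/N)·s²/n.
f = 4141/25957 = 0.15953307; Var(ȳ) = 0.84046693·321500/4141 = 65.252383.
Var(Ŷ) = 25957² · 65.252383 = 4.3964827 × 10^10.
SE(Ŷ) = √(4.3964827 × 10^10) = 209680.

209680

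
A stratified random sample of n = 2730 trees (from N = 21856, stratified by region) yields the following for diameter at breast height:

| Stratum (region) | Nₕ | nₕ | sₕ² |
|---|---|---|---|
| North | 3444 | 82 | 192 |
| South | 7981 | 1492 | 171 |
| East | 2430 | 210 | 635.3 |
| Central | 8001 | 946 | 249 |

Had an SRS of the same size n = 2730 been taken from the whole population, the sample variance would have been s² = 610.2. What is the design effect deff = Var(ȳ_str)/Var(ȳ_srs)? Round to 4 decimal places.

Var(ȳ_str) = Σ Wₕ²(1−fₕ)sₕ²/nₕ with Wₕ = Nₕ/21856:
  North: (3444/21856)²·(1−82/3444)·192/82 = 0.056755358
  South: (7981/21856)²·(1−1492/7981)·171/1492 = 0.012425704
  East: (2430/21856)²·(1−210/2430)·635.3/210 = 0.034164687
  Central: (8001/21856)²·(1−946/8001)·249/946 = 0.031103419
  → Var(ȳ_str) = 0.13444917.
Var(ȳ_srs) = (1 − 2730/21856)·610.2/2730 = 0.19559738.
deff = 0.13444917 / 0.19559738 = 0.6874.

0.6874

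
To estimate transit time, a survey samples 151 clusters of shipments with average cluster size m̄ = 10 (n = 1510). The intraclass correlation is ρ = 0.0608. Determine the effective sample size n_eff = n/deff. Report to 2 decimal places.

deff = 1 + (10 − 1)·0.0608 = 1 + 0.5472 = 1.5472.
n_eff = 1510 / 1.5472 = 975.96.

975.96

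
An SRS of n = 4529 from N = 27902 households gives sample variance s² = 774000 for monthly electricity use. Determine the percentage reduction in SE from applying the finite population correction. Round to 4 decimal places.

8.4750

f = n/N = 4529/27902 = 0.16231811.
SE_no-fpc = √(s²/n) = 13.072821; SE_fpc = √((1−f)s²/n) = 11.964895.
Ratio = √(1−f) = 0.91524963. Reduction = 100·(1 − 0.91524963) = 8.4750%.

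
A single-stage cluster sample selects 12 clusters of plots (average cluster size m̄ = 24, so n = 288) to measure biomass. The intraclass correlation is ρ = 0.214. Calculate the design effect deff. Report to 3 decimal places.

deff = 1 + (24 − 1)·0.214 = 1 + 4.922 = 5.922.

5.922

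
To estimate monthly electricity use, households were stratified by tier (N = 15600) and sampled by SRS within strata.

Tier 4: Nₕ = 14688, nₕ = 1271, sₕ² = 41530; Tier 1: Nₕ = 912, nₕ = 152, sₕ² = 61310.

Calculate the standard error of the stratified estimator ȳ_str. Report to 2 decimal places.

5.25

Var(ȳ_str) = Σₕ Wₕ²(1 − fₕ)sₕ²/nₕ with Wₕ = Nₕ/N, N = 15600.
Tier 4: Wₕ = 0.94153846; term = 0.94153846²·(1 − 0.08653322)·41530/1271 = 26.459721.
Tier 1: Wₕ = 0.05846154; term = 0.05846154²·(1 − 0.16666667)·61310/152 = 1.1488067.
Sum = 27.608528.
SE = √(27.608528) = 5.25.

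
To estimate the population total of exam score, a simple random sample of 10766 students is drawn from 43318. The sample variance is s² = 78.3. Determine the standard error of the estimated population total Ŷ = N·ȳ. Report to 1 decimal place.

3202.4

Var(Ŷ) = N²·Var(ȳ) = N²·(1 − n/N)·s²/n.
f = 10766/43318 = 0.24853410; Var(ȳ) = 0.75146590·78.3/10766 = 0.0054653335.
Var(Ŷ) = 43318² · 0.0054653335 = 1.025542 × 10^7.
SE(Ŷ) = √(1.025542 × 10^7) = 3202.4.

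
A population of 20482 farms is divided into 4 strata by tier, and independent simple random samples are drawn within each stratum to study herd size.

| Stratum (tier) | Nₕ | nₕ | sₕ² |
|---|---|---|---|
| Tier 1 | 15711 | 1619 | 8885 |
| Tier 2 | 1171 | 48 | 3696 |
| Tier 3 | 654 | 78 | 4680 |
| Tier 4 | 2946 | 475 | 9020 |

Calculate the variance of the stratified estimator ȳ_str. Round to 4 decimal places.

3.5211

Var(ȳ_str) = Σₕ Wₕ²(1 − fₕ)sₕ²/nₕ with Wₕ = Nₕ/N, N = 20482.
Tier 1: Wₕ = 0.76706376; term = 0.76706376²·(1 − 0.10304882)·8885/1619 = 2.8962919.
Tier 2: Wₕ = 0.05717215; term = 0.05717215²·(1 − 0.04099061)·3696/48 = 0.24136965.
Tier 3: Wₕ = 0.03193048; term = 0.03193048²·(1 − 0.11926606)·4680/78 = 0.053877416.
Tier 4: Wₕ = 0.14383361; term = 0.14383361²·(1 − 0.16123557)·9020/475 = 0.32951386.
Sum = 3.5210528.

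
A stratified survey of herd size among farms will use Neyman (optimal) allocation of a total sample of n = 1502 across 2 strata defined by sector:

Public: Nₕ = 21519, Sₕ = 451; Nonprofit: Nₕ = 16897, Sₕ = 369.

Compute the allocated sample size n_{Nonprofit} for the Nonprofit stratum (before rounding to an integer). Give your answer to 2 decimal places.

Neyman allocation: nₕ = n·NₕSₕ / Σⱼ NⱼSⱼ.
Σ NⱼSⱼ = 21519·451 + 16897·369 = 1.5940062 × 10^7.
n_{Nonprofit} = 1502·16897·369 / (1.5940062 × 10^7) = 587.51.

587.51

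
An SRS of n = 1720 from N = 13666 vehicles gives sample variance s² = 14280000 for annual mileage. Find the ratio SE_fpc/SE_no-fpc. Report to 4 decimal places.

0.9350

f = n/N = 1720/13666 = 0.12585980.
SE_no-fpc = √(s²/n) = 91.117098; SE_fpc = √((1−f)s²/n) = 85.190355.
Ratio = √(1−f) = 0.93495465.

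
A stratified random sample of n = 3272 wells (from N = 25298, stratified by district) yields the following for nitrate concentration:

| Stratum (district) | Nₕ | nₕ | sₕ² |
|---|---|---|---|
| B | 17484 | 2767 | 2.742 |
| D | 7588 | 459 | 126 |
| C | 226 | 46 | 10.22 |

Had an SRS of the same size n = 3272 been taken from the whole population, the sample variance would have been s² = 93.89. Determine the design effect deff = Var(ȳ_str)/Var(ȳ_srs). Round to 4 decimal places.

0.9452

Var(ȳ_str) = Σ Wₕ²(1−fₕ)sₕ²/nₕ with Wₕ = Nₕ/25298:
  B: (17484/25298)²·(1−2767/17484)·2.742/2767 = 3.9842447 × 10^-4
  D: (7588/25298)²·(1−459/7588)·126/459 = 0.023202855
  C: (226/25298)²·(1−46/226)·10.22/46 = 1.4122176 × 10^-5
  → Var(ȳ_str) = 0.023615402.
Var(ȳ_srs) = (1 − 3272/25298)·93.89/3272 = 0.024983627.
deff = 0.023615402 / 0.024983627 = 0.9452.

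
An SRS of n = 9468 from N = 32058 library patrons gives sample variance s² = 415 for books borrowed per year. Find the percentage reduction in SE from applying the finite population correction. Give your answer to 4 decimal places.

16.0560

f = n/N = 9468/32058 = 0.29533970.
SE_no-fpc = √(s²/n) = 0.20936059; SE_fpc = √((1−f)s²/n) = 0.17574575.
Ratio = √(1−f) = 0.83944047. Reduction = 100·(1 − 0.83944047) = 16.0560%.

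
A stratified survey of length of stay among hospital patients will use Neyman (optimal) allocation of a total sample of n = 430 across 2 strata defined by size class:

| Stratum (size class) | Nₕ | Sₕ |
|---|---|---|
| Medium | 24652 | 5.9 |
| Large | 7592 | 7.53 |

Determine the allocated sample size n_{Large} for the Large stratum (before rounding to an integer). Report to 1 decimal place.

Neyman allocation: nₕ = n·NₕSₕ / Σⱼ NⱼSⱼ.
Σ NⱼSⱼ = 24652·5.9 + 7592·7.53 = 202614.56.
n_{Large} = 430·7592·7.53 / 202614.56 = 121.3.

121.3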